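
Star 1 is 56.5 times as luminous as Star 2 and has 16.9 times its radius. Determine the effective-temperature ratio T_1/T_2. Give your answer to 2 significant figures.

L ∝ R²T⁴ gives T ∝ (L/R²)^(1/4), so
T_1/T_2 = (56.5 / 16.9²)^(1/4) = (0.1978)^(1/4) = 0.6669.

0.67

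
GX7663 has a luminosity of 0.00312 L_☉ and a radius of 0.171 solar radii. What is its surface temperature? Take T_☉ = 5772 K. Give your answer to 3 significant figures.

3.30×10^3 K

T/T_☉ = (L/L_☉)^(1/4) / (R/R_☉)^(1/2)
T = 5772 × (0.00312)^(1/4) / √(0.171) = 5772 × 0.2363 / 0.4135 = 3299 K.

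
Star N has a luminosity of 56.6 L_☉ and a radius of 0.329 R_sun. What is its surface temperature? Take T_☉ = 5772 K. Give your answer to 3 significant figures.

T/T_☉ = (L/L_☉)^(1/4) / (R/R_☉)^(1/2)
T = 5772 × (56.6)^(1/4) / √(0.329) = 5772 × 2.743 / 0.5736 = 2.760×10^4 K.

2.76×10^4 K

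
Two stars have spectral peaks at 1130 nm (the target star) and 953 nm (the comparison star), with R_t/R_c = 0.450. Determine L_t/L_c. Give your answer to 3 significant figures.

0.102

Wien's law gives T ∝ 1/λ_max, so T_t/T_c = λ_c/λ_t = 953/1130 = 0.8434.
Then L ∝ R²T⁴ gives L_t/L_c = (0.450)² × (0.8434)⁴ = 0.2025 × 0.5059 = 0.1024.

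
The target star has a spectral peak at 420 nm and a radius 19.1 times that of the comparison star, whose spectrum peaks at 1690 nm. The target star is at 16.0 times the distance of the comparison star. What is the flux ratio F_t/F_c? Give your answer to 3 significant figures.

Wien's law: T_t/T_c = λ_c/λ_t = 1690/420 = 4.024.
L_t/L_c = (R_t/R_c)²(T_t/T_c)⁴ = (19.1)²(4.024)⁴ = 9.563×10^4.
F_t/F_c = (L_t/L_c)/(d_t/d_c)² = 9.563×10^4/(16.0)² = 373.6.

374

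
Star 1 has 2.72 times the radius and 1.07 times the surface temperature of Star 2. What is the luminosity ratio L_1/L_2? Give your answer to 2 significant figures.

9.7

From the Stefan–Boltzmann law, L ∝ R²T⁴, so
L_1/L_2 = (R_1/R_2)² (T_1/T_2)⁴ = (2.72)² × (1.07)⁴ = 7.398 × 1.311 = 9.698.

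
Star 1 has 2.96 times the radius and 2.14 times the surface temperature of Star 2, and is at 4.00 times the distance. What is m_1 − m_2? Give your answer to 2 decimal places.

-2.65

L_1/L_2 = (2.96)²(2.14)⁴ = 183.8.
F_1/F_2 = (L_1/L_2)/(d_1/d_2)² = 183.8/16.00 = 11.48.
m_1 − m_2 = −2.5 log₁₀(11.48) = -2.65.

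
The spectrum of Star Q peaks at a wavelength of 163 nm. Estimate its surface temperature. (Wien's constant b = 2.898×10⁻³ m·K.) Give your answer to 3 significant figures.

T = b/λ_max = 2.898×10⁻³ / (163×10⁻⁹) = 1.778×10^4 K.

1.78×10^4 K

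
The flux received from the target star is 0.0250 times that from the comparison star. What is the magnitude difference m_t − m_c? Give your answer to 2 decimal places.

4.01

m_t − m_c = −2.5 log₁₀(F_t/F_c) = −2.5 log₁₀(0.0250) = −2.5 × (-1.602) = 4.005.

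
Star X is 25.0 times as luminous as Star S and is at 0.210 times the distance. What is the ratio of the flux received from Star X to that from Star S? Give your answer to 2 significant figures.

5.7×10^2

F = L/(4πd²), so F_X/F_S = (L_X/L_S) / (d_X/d_S)²
= 25.0 / (0.210)² = 25.0 / 0.04410 = 566.9.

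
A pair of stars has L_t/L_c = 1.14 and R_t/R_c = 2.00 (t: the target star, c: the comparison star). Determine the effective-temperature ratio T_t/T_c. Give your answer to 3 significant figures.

L ∝ R²T⁴ gives T ∝ (L/R²)^(1/4), so
T_t/T_c = (1.14 / 2.00²)^(1/4) = (0.2850)^(1/4) = 0.7307.

0.731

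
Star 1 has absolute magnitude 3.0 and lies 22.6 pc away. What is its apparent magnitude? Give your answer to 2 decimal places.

m = M + 5 log₁₀(d/10 pc) = 3.0 + 5 log₁₀(22.6/10)
  = 3.0 + 5 × 0.354 = 3.0 + 1.77 = 4.77.

4.77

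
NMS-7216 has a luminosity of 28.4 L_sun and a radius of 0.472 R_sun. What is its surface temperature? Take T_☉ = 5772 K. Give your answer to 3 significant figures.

1.94×10^4 K

T/T_☉ = (L/L_☉)^(1/4) / (R/R_☉)^(1/2)
T = 5772 × (28.4)^(1/4) / √(0.472) = 5772 × 2.308 / 0.6870 = 1.939×10^4 K.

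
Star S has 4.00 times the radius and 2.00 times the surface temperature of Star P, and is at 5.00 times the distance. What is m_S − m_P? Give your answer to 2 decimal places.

L_S/L_P = (4.00)²(2.00)⁴ = 256.0.
F_S/F_P = (L_S/L_P)/(d_S/d_P)² = 256.0/25.00 = 10.24.
m_S − m_P = −2.5 log₁₀(10.24) = -2.53.

-2.53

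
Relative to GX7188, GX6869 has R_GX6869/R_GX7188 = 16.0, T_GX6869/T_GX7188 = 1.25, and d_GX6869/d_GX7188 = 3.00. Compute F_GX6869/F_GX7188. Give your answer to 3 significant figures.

L_GX6869/L_GX7188 = (R_GX6869/R_GX7188)²(T_GX6869/T_GX7188)⁴ = (16.0)² × (1.25)⁴ = 625.0.
F_GX6869/F_GX7188 = (L_GX6869/L_GX7188)/(d_GX6869/d_GX7188)² = 625.0 / (3.00)² = 69.44.

69.4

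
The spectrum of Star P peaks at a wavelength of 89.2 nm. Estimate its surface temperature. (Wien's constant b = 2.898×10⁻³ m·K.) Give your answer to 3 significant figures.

T = b/λ_max = 2.898×10⁻³ / (89.2×10⁻⁹) = 3.249×10^4 K.

3.25×10^4 K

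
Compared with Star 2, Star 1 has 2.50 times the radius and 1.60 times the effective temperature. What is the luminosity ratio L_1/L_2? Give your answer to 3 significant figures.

From the Stefan–Boltzmann law, L ∝ R²T⁴, so
L_1/L_2 = (R_1/R_2)² (T_1/T_2)⁴ = (2.50)² × (1.60)⁴ = 6.250 × 6.554 = 40.96.

41.0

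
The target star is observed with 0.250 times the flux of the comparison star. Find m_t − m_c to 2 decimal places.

1.51

m_t − m_c = −2.5 log₁₀(F_t/F_c) = −2.5 log₁₀(0.250) = −2.5 × (-0.602) = 1.505.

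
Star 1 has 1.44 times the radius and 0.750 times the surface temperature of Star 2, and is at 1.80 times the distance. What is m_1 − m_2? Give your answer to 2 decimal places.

L_1/L_2 = (1.44)²(0.750)⁴ = 0.6561.
F_1/F_2 = (L_1/L_2)/(d_1/d_2)² = 0.6561/3.240 = 0.2025.
m_1 − m_2 = −2.5 log₁₀(0.2025) = 1.73.

1.73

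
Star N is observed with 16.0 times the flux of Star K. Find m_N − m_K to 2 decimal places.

-3.01

m_N − m_K = −2.5 log₁₀(F_N/F_K) = −2.5 log₁₀(16.0) = −2.5 × (1.204) = -3.010.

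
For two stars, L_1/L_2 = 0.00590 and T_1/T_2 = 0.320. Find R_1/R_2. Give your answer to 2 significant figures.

L ∝ R²T⁴ gives R ∝ √L / T², so
R_1/R_2 = √(0.00590) / (0.320)² = 0.07681 / 0.1024 = 0.7501.

0.75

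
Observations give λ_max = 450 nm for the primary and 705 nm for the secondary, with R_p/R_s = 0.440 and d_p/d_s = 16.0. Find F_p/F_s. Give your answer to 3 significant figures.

Wien's law: T_p/T_s = λ_s/λ_p = 705/450 = 1.567.
L_p/L_s = (R_p/R_s)²(T_p/T_s)⁴ = (0.440)²(1.567)⁴ = 1.166.
F_p/F_s = (L_p/L_s)/(d_p/d_s)² = 1.166/(16.0)² = 0.004556.

0.00456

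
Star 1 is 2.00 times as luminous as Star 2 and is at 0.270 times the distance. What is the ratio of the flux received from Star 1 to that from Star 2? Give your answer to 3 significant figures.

27.4

F = L/(4πd²), so F_1/F_2 = (L_1/L_2) / (d_1/d_2)²
= 2.00 / (0.270)² = 2.00 / 0.07290 = 27.43.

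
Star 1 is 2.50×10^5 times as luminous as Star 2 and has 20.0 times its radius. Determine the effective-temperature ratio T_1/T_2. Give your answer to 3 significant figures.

5.00

L ∝ R²T⁴ gives T ∝ (L/R²)^(1/4), so
T_1/T_2 = (2.50×10^5 / 20.0²)^(1/4) = (625.0)^(1/4) = 5.000.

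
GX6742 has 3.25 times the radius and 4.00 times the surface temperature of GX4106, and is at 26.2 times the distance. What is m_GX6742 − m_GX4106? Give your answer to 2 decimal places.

-1.49

L_GX6742/L_GX4106 = (3.25)²(4.00)⁴ = 2704.
F_GX6742/F_GX4106 = (L_GX6742/L_GX4106)/(d_GX6742/d_GX4106)² = 2704/686.4 = 3.939.
m_GX6742 − m_GX4106 = −2.5 log₁₀(3.939) = -1.49.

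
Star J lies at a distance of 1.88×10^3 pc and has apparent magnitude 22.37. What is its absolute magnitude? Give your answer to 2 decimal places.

11.00

M = m − 5 log₁₀(d/10 pc) = 22.37 − 5 log₁₀(1.88×10^3/10)
  = 22.37 − 5 × 2.274 = 22.37 − 11.37 = 11.00.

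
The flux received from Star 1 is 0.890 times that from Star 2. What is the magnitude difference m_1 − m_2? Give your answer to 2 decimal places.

m_1 − m_2 = −2.5 log₁₀(F_1/F_2) = −2.5 log₁₀(0.890) = −2.5 × (-0.051) = 0.127.

0.13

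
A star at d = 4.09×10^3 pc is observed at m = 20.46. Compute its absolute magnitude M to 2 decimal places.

7.40

M = m − 5 log₁₀(d/10 pc) = 20.46 − 5 log₁₀(4.09×10^3/10)
  = 20.46 − 5 × 2.612 = 20.46 − 13.06 = 7.40.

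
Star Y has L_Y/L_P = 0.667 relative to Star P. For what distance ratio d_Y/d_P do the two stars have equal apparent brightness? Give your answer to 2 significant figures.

0.82

Equal flux requires L_Y/d_Y² = L_P/d_P², so d_Y/d_P = √(L_Y/L_P)
= √(0.667) = 0.8167.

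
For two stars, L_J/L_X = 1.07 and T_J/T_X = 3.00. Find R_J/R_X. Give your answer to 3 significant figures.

L ∝ R²T⁴ gives R ∝ √L / T², so
R_J/R_X = √(1.07) / (3.00)² = 1.034 / 9.000 = 0.1149.

0.115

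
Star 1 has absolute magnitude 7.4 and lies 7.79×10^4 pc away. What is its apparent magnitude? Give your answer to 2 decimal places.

m = M + 5 log₁₀(d/10 pc) = 7.4 + 5 log₁₀(7.79×10^4/10)
  = 7.4 + 5 × 3.892 = 7.4 + 19.46 = 26.86.

26.86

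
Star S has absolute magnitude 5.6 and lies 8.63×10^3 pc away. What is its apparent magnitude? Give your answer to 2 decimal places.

m = M + 5 log₁₀(d/10 pc) = 5.6 + 5 log₁₀(8.63×10^3/10)
  = 5.6 + 5 × 2.936 = 5.6 + 14.68 = 20.28.

20.28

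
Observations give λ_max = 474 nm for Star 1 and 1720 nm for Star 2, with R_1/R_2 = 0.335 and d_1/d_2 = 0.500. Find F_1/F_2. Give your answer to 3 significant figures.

77.8

Wien's law: T_1/T_2 = λ_2/λ_1 = 1720/474 = 3.629.
L_1/L_2 = (R_1/R_2)²(T_1/T_2)⁴ = (0.335)²(3.629)⁴ = 19.46.
F_1/F_2 = (L_1/L_2)/(d_1/d_2)² = 19.46/(0.500)² = 77.83.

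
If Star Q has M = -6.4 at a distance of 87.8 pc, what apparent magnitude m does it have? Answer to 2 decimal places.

m = M + 5 log₁₀(d/10 pc) = -6.4 + 5 log₁₀(87.8/10)
  = -6.4 + 5 × 0.943 = -6.4 + 4.72 = -1.68.

-1.68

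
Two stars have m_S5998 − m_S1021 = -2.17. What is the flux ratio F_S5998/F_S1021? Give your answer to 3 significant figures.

7.38

F_S5998/F_S1021 = 10^(−(m_S5998 − m_S1021)/2.5) = 10^(2.17/2.5) = 10^0.868 = 7.379.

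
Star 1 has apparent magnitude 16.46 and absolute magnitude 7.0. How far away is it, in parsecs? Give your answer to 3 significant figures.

780 pc

m − M = 5 log₁₀(d/10 pc)
16.46 − (7.0) = 9.46 = 5 log₁₀(d/10)
d = 10 × 10^(9.46/5) = 10 × 10^1.892 = 779.8 pc.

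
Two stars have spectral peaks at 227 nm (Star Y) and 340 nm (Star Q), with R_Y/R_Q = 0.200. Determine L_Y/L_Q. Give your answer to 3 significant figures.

Wien's law gives T ∝ 1/λ_max, so T_Y/T_Q = λ_Q/λ_Y = 340/227 = 1.498.
Then L ∝ R²T⁴ gives L_Y/L_Q = (0.200)² × (1.498)⁴ = 0.04000 × 5.033 = 0.2013.

0.201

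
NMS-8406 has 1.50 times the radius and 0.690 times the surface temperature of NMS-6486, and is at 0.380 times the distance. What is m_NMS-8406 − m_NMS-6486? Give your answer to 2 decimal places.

-1.37

L_NMS-8406/L_NMS-6486 = (1.50)²(0.690)⁴ = 0.5100.
F_NMS-8406/F_NMS-6486 = (L_NMS-8406/L_NMS-6486)/(d_NMS-8406/d_NMS-6486)² = 0.5100/0.1444 = 3.532.
m_NMS-8406 − m_NMS-6486 = −2.5 log₁₀(3.532) = -1.37.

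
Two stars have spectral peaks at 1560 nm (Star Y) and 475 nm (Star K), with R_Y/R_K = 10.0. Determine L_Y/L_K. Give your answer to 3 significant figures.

Wien's law gives T ∝ 1/λ_max, so T_Y/T_K = λ_K/λ_Y = 475/1560 = 0.3045.
Then L ∝ R²T⁴ gives L_Y/L_K = (10.0)² × (0.3045)⁴ = 100.0 × 0.008596 = 0.8596.

0.860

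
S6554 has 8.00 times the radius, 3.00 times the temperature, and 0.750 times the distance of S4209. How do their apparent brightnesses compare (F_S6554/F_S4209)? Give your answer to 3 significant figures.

9.22×10^3

L_S6554/L_S4209 = (R_S6554/R_S4209)²(T_S6554/T_S4209)⁴ = (8.00)² × (3.00)⁴ = 5184.
F_S6554/F_S4209 = (L_S6554/L_S4209)/(d_S6554/d_S4209)² = 5184 / (0.750)² = 9216.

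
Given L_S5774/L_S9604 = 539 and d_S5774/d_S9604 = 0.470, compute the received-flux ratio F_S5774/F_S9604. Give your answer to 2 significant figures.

2.4×10^3

F = L/(4πd²), so F_S5774/F_S9604 = (L_S5774/L_S9604) / (d_S5774/d_S9604)²
= 539 / (0.470)² = 539 / 0.2209 = 2440.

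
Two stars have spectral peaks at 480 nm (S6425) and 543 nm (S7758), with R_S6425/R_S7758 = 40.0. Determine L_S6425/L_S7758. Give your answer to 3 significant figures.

Wien's law gives T ∝ 1/λ_max, so T_S6425/T_S7758 = λ_S7758/λ_S6425 = 543/480 = 1.131.
Then L ∝ R²T⁴ gives L_S6425/L_S7758 = (40.0)² × (1.131)⁴ = 1600 × 1.638 = 2620.

2.62×10^3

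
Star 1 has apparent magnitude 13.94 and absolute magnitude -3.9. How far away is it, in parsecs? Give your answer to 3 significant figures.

3.70×10^4 pc

m − M = 5 log₁₀(d/10 pc)
13.94 − (-3.9) = 17.84 = 5 log₁₀(d/10)
d = 10 × 10^(17.84/5) = 10 × 10^3.568 = 3.698×10^4 pc.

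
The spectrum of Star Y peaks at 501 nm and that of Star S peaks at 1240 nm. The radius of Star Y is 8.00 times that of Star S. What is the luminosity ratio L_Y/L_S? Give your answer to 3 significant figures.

Wien's law gives T ∝ 1/λ_max, so T_Y/T_S = λ_S/λ_Y = 1240/501 = 2.475.
Then L ∝ R²T⁴ gives L_Y/L_S = (8.00)² × (2.475)⁴ = 64.00 × 37.53 = 2402.

2.40×10^3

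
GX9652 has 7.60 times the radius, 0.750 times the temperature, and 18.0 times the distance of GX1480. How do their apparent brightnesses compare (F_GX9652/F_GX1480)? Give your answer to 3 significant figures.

L_GX9652/L_GX1480 = (R_GX9652/R_GX1480)²(T_GX9652/T_GX1480)⁴ = (7.60)² × (0.750)⁴ = 18.28.
F_GX9652/F_GX1480 = (L_GX9652/L_GX1480)/(d_GX9652/d_GX1480)² = 18.28 / (18.0)² = 0.05641.

0.0564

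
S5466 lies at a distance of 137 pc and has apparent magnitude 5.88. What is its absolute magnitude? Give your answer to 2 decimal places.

0.20

M = m − 5 log₁₀(d/10 pc) = 5.88 − 5 log₁₀(137/10)
  = 5.88 − 5 × 1.137 = 5.88 − 5.68 = 0.20.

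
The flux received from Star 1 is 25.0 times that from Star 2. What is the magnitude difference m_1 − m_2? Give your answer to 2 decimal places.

m_1 − m_2 = −2.5 log₁₀(F_1/F_2) = −2.5 log₁₀(25.0) = −2.5 × (1.398) = -3.495.

-3.49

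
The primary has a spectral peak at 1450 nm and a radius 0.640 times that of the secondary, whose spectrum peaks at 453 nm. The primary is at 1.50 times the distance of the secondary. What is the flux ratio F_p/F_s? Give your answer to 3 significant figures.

0.00173

Wien's law: T_p/T_s = λ_s/λ_p = 453/1450 = 0.3124.
L_p/L_s = (R_p/R_s)²(T_p/T_s)⁴ = (0.640)²(0.3124)⁴ = 0.003902.
F_p/F_s = (L_p/L_s)/(d_p/d_s)² = 0.003902/(1.50)² = 0.001734.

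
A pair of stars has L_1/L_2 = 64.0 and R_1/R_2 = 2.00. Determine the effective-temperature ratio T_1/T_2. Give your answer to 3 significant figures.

2.00

L ∝ R²T⁴ gives T ∝ (L/R²)^(1/4), so
T_1/T_2 = (64.0 / 2.00²)^(1/4) = (16.00)^(1/4) = 2.000.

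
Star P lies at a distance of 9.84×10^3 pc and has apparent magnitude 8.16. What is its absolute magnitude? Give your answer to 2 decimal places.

M = m − 5 log₁₀(d/10 pc) = 8.16 − 5 log₁₀(9.84×10^3/10)
  = 8.16 − 5 × 2.993 = 8.16 − 14.96 = -6.80.

-6.80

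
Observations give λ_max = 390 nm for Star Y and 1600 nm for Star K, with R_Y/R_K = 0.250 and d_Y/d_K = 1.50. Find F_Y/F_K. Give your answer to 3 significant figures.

7.87

Wien's law: T_Y/T_K = λ_K/λ_Y = 1600/390 = 4.103.
L_Y/L_K = (R_Y/R_K)²(T_Y/T_K)⁴ = (0.250)²(4.103)⁴ = 17.71.
F_Y/F_K = (L_Y/L_K)/(d_Y/d_K)² = 17.71/(1.50)² = 7.869.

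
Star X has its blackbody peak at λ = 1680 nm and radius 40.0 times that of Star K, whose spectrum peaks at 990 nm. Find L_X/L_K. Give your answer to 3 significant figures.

Wien's law gives T ∝ 1/λ_max, so T_X/T_K = λ_K/λ_X = 990/1680 = 0.5893.
Then L ∝ R²T⁴ gives L_X/L_K = (40.0)² × (0.5893)⁴ = 1600 × 0.1206 = 192.9.

193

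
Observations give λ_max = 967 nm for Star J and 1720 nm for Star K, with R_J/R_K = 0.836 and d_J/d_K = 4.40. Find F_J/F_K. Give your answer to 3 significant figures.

0.361

Wien's law: T_J/T_K = λ_K/λ_J = 1720/967 = 1.779.
L_J/L_K = (R_J/R_K)²(T_J/T_K)⁴ = (0.836)²(1.779)⁴ = 6.996.
F_J/F_K = (L_J/L_K)/(d_J/d_K)² = 6.996/(4.40)² = 0.3613.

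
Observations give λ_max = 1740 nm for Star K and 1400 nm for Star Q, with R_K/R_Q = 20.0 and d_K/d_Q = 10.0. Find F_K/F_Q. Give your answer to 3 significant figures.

1.68

Wien's law: T_K/T_Q = λ_Q/λ_K = 1400/1740 = 0.8046.
L_K/L_Q = (R_K/R_Q)²(T_K/T_Q)⁴ = (20.0)²(0.8046)⁴ = 167.6.
F_K/F_Q = (L_K/L_Q)/(d_K/d_Q)² = 167.6/(10.0)² = 1.676.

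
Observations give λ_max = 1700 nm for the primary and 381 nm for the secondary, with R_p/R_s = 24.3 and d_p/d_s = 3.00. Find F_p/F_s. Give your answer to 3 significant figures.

0.166

Wien's law: T_p/T_s = λ_s/λ_p = 381/1700 = 0.2241.
L_p/L_s = (R_p/R_s)²(T_p/T_s)⁴ = (24.3)²(0.2241)⁴ = 1.490.
F_p/F_s = (L_p/L_s)/(d_p/d_s)² = 1.490/(3.00)² = 0.1655.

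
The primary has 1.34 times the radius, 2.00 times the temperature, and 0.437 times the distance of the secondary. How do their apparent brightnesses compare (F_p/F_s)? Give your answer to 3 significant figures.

L_p/L_s = (R_p/R_s)²(T_p/T_s)⁴ = (1.34)² × (2.00)⁴ = 28.73.
F_p/F_s = (L_p/L_s)/(d_p/d_s)² = 28.73 / (0.437)² = 150.4.

150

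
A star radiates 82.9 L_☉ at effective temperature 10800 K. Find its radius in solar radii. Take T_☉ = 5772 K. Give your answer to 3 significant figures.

2.60 solar radii

R/R_☉ = √(L/L_☉) / (T/T_☉)² = √(82.9) / (1.871)²
       = 9.105 / 3.501 = 2.601.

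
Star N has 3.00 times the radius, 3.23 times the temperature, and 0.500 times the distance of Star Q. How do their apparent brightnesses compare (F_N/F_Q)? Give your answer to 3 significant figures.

3.92×10^3

L_N/L_Q = (R_N/R_Q)²(T_N/T_Q)⁴ = (3.00)² × (3.23)⁴ = 979.6.
F_N/F_Q = (L_N/L_Q)/(d_N/d_Q)² = 979.6 / (0.500)² = 3918.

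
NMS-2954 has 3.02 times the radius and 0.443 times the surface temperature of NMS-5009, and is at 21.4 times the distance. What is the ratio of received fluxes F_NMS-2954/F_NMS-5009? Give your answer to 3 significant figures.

L_NMS-2954/L_NMS-5009 = (R_NMS-2954/R_NMS-5009)²(T_NMS-2954/T_NMS-5009)⁴ = (3.02)² × (0.443)⁴ = 0.3513.
F_NMS-2954/F_NMS-5009 = (L_NMS-2954/L_NMS-5009)/(d_NMS-2954/d_NMS-5009)² = 0.3513 / (21.4)² = 7.670×10^-4.

7.67×10^-4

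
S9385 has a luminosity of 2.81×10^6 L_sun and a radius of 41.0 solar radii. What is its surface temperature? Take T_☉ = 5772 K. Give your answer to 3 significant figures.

3.69×10^4 K

T/T_☉ = (L/L_☉)^(1/4) / (R/R_☉)^(1/2)
T = 5772 × (2.81×10^6)^(1/4) / √(41.0) = 5772 × 40.94 / 6.403 = 3.691×10^4 K.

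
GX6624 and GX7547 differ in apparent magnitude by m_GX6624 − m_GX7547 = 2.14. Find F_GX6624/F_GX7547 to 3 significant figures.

0.139

F_GX6624/F_GX7547 = 10^(−(m_GX6624 − m_GX7547)/2.5) = 10^(-2.14/2.5) = 10^-0.856 = 0.1393.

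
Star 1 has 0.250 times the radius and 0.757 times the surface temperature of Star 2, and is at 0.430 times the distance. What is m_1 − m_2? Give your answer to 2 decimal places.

2.39

L_1/L_2 = (0.250)²(0.757)⁴ = 0.02052.
F_1/F_2 = (L_1/L_2)/(d_1/d_2)² = 0.02052/0.1849 = 0.1110.
m_1 − m_2 = −2.5 log₁₀(0.1110) = 2.39.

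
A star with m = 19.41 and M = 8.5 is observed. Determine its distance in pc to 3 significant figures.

1.52×10^3 pc

m − M = 5 log₁₀(d/10 pc)
19.41 − (8.5) = 10.91 = 5 log₁₀(d/10)
d = 10 × 10^(10.91/5) = 10 × 10^2.182 = 1521 pc.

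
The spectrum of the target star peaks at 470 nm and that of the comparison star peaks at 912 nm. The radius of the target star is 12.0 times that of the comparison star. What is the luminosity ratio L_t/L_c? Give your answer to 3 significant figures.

2.04×10^3

Wien's law gives T ∝ 1/λ_max, so T_t/T_c = λ_c/λ_t = 912/470 = 1.940.
Then L ∝ R²T⁴ gives L_t/L_c = (12.0)² × (1.940)⁴ = 144.0 × 14.18 = 2042.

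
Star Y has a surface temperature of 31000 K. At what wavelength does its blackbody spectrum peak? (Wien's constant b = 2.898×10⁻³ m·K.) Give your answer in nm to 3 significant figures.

93.5 nm

λ_max = b/T = 2.898×10⁻³ / 31000 = 9.35×10^-8 m = 93.48 nm.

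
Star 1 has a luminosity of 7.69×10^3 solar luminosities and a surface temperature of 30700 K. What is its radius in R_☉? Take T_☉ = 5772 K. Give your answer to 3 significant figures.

3.10 R_☉

R/R_☉ = √(L/L_☉) / (T/T_☉)² = √(7.69×10^3) / (5.319)²
       = 87.69 / 28.29 = 3.100.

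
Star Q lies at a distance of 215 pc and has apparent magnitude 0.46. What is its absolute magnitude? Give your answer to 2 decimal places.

-6.20

M = m − 5 log₁₀(d/10 pc) = 0.46 − 5 log₁₀(215/10)
  = 0.46 − 5 × 1.332 = 0.46 − 6.66 = -6.20.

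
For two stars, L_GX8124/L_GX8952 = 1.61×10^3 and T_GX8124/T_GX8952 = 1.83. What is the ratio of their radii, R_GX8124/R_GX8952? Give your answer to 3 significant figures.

L ∝ R²T⁴ gives R ∝ √L / T², so
R_GX8124/R_GX8952 = √(1.61×10^3) / (1.83)² = 40.12 / 3.349 = 11.98.

12.0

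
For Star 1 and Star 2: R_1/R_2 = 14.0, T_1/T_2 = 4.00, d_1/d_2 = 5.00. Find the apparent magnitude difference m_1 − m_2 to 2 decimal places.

L_1/L_2 = (14.0)²(4.00)⁴ = 5.018×10^4.
F_1/F_2 = (L_1/L_2)/(d_1/d_2)² = 5.018×10^4/25.00 = 2007.
m_1 − m_2 = −2.5 log₁₀(2007) = -8.26.

-8.26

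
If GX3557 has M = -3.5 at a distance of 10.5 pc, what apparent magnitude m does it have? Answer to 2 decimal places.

-3.39

m = M + 5 log₁₀(d/10 pc) = -3.5 + 5 log₁₀(10.5/10)
  = -3.5 + 5 × 0.021 = -3.5 + 0.11 = -3.39.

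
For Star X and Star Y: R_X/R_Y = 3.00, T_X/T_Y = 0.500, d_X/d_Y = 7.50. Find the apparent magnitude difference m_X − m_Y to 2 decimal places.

5.00

L_X/L_Y = (3.00)²(0.500)⁴ = 0.5625.
F_X/F_Y = (L_X/L_Y)/(d_X/d_Y)² = 0.5625/56.25 = 0.01000.
m_X − m_Y = −2.5 log₁₀(0.01000) = 5.00.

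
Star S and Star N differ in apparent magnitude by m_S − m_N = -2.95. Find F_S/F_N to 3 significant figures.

15.1

F_S/F_N = 10^(−(m_S − m_N)/2.5) = 10^(2.95/2.5) = 10^1.180 = 15.14.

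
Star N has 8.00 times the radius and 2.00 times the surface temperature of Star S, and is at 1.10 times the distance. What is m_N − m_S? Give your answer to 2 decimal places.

L_N/L_S = (8.00)²(2.00)⁴ = 1024.
F_N/F_S = (L_N/L_S)/(d_N/d_S)² = 1024/1.210 = 846.3.
m_N − m_S = −2.5 log₁₀(846.3) = -7.32.

-7.32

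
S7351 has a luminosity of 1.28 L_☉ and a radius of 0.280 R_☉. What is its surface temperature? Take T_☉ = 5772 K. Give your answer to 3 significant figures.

T/T_☉ = (L/L_☉)^(1/4) / (R/R_☉)^(1/2)
T = 5772 × (1.28)^(1/4) / √(0.280) = 5772 × 1.064 / 0.5292 = 1.160×10^4 K.

1.16×10^4 K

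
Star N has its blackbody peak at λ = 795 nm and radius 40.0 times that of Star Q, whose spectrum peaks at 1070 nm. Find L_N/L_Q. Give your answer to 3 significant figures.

5.25×10^3

Wien's law gives T ∝ 1/λ_max, so T_N/T_Q = λ_Q/λ_N = 1070/795 = 1.346.
Then L ∝ R²T⁴ gives L_N/L_Q = (40.0)² × (1.346)⁴ = 1600 × 3.281 = 5250.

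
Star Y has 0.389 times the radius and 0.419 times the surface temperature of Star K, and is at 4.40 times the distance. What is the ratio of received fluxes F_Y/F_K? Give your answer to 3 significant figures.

2.41×10^-4

L_Y/L_K = (R_Y/R_K)²(T_Y/T_K)⁴ = (0.389)² × (0.419)⁴ = 0.004664.
F_Y/F_K = (L_Y/L_K)/(d_Y/d_K)² = 0.004664 / (4.40)² = 2.409×10^-4.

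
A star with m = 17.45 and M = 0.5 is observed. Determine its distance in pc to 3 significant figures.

2.45×10^4 pc

m − M = 5 log₁₀(d/10 pc)
17.45 − (0.5) = 16.95 = 5 log₁₀(d/10)
d = 10 × 10^(16.95/5) = 10 × 10^3.390 = 2.455×10^4 pc.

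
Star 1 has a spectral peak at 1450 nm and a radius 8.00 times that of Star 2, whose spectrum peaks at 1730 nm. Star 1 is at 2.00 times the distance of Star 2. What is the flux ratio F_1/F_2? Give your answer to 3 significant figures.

32.4

Wien's law: T_1/T_2 = λ_2/λ_1 = 1730/1450 = 1.193.
L_1/L_2 = (R_1/R_2)²(T_1/T_2)⁴ = (8.00)²(1.193)⁴ = 129.7.
F_1/F_2 = (L_1/L_2)/(d_1/d_2)² = 129.7/(2.00)² = 32.42.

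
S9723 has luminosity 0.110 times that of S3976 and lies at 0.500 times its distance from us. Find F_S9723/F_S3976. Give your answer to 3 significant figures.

F = L/(4πd²), so F_S9723/F_S3976 = (L_S9723/L_S3976) / (d_S9723/d_S3976)²
= 0.110 / (0.500)² = 0.110 / 0.2500 = 0.4400.

0.440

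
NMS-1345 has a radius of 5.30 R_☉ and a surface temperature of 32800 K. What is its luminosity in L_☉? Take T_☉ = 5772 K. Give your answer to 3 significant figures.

2.93×10^4 L_☉

L/L_☉ = (R/R_☉)² (T/T_☉)⁴ = (5.30)² × (32800/5772)⁴
       = 28.09 × (5.683)⁴ = 28.09 × 1043 = 2.929×10^4.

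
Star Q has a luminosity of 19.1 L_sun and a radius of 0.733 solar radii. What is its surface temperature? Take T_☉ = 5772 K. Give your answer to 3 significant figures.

1.41×10^4 K

T/T_☉ = (L/L_☉)^(1/4) / (R/R_☉)^(1/2)
T = 5772 × (19.1)^(1/4) / √(0.733) = 5772 × 2.091 / 0.8562 = 1.409×10^4 K.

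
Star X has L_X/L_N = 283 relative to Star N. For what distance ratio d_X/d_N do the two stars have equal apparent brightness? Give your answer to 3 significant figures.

Equal flux requires L_X/d_X² = L_N/d_N², so d_X/d_N = √(L_X/L_N)
= √(283) = 16.82.

16.8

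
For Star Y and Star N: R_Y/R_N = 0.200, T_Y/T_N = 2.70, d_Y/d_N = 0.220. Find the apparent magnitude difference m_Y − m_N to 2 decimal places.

L_Y/L_N = (0.200)²(2.70)⁴ = 2.126.
F_Y/F_N = (L_Y/L_N)/(d_Y/d_N)² = 2.126/0.04840 = 43.92.
m_Y − m_N = −2.5 log₁₀(43.92) = -4.11.

-4.11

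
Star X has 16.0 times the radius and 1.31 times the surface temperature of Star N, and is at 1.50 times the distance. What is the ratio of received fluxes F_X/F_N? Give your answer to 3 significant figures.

335

L_X/L_N = (R_X/R_N)²(T_X/T_N)⁴ = (16.0)² × (1.31)⁴ = 753.9.
F_X/F_N = (L_X/L_N)/(d_X/d_N)² = 753.9 / (1.50)² = 335.1.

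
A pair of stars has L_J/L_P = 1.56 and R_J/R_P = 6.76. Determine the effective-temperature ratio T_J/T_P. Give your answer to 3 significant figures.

0.430

L ∝ R²T⁴ gives T ∝ (L/R²)^(1/4), so
T_J/T_P = (1.56 / 6.76²)^(1/4) = (0.03414)^(1/4) = 0.4298.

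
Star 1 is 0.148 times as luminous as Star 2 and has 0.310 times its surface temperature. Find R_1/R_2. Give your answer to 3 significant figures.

4.00

L ∝ R²T⁴ gives R ∝ √L / T², so
R_1/R_2 = √(0.148) / (0.310)² = 0.3847 / 0.09610 = 4.003.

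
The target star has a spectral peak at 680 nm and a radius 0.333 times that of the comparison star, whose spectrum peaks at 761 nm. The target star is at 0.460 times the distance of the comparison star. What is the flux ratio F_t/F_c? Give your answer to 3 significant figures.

0.822

Wien's law: T_t/T_c = λ_c/λ_t = 761/680 = 1.119.
L_t/L_c = (R_t/R_c)²(T_t/T_c)⁴ = (0.333)²(1.119)⁴ = 0.1739.
F_t/F_c = (L_t/L_c)/(d_t/d_c)² = 0.1739/(0.460)² = 0.8220.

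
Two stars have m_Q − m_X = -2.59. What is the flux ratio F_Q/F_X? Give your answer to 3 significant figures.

F_Q/F_X = 10^(−(m_Q − m_X)/2.5) = 10^(2.59/2.5) = 10^1.036 = 10.86.

10.9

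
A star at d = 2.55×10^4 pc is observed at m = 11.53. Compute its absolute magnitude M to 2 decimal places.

M = m − 5 log₁₀(d/10 pc) = 11.53 − 5 log₁₀(2.55×10^4/10)
  = 11.53 − 5 × 3.407 = 11.53 − 17.03 = -5.50.

-5.50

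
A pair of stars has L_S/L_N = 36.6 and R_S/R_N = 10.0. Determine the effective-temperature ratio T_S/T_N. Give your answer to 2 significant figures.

0.78

L ∝ R²T⁴ gives T ∝ (L/R²)^(1/4), so
T_S/T_N = (36.6 / 10.0²)^(1/4) = (0.3660)^(1/4) = 0.7778.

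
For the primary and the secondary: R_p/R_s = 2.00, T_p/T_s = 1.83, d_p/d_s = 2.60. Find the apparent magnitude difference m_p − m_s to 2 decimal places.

L_p/L_s = (2.00)²(1.83)⁴ = 44.86.
F_p/F_s = (L_p/L_s)/(d_p/d_s)² = 44.86/6.760 = 6.636.
m_p − m_s = −2.5 log₁₀(6.636) = -2.05.

-2.05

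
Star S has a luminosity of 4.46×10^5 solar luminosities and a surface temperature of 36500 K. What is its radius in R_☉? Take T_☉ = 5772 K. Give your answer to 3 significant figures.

16.7 R_☉

R/R_☉ = √(L/L_☉) / (T/T_☉)² = √(4.46×10^5) / (6.324)²
       = 667.8 / 39.99 = 16.70.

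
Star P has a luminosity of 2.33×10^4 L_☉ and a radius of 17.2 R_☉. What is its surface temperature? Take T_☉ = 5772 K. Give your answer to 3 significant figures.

T/T_☉ = (L/L_☉)^(1/4) / (R/R_☉)^(1/2)
T = 5772 × (2.33×10^4)^(1/4) / √(17.2) = 5772 × 12.35 / 4.147 = 1.719×10^4 K.

1.72×10^4 K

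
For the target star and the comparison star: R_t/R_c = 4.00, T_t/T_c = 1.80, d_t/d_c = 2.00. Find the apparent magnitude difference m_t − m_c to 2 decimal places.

L_t/L_c = (4.00)²(1.80)⁴ = 168.0.
F_t/F_c = (L_t/L_c)/(d_t/d_c)² = 168.0/4.000 = 41.99.
m_t − m_c = −2.5 log₁₀(41.99) = -4.06.

-4.06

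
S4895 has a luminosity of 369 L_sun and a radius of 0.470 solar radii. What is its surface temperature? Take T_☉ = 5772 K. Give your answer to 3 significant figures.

T/T_☉ = (L/L_☉)^(1/4) / (R/R_☉)^(1/2)
T = 5772 × (369)^(1/4) / √(0.470) = 5772 × 4.383 / 0.6856 = 3.690×10^4 K.

3.69×10^4 K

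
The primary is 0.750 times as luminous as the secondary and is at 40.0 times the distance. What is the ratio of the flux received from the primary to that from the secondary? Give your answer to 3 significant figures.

F = L/(4πd²), so F_p/F_s = (L_p/L_s) / (d_p/d_s)²
= 0.750 / (40.0)² = 0.750 / 1600 = 4.687×10^-4.

4.69×10^-4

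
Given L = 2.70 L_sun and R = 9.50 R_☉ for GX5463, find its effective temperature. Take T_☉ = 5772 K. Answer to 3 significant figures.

T/T_☉ = (L/L_☉)^(1/4) / (R/R_☉)^(1/2)
T = 5772 × (2.70)^(1/4) / √(9.50) = 5772 × 1.282 / 3.082 = 2401 K.

2.40×10^3 K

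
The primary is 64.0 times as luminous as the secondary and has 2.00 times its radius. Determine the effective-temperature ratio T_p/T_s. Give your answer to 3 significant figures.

2.00

L ∝ R²T⁴ gives T ∝ (L/R²)^(1/4), so
T_p/T_s = (64.0 / 2.00²)^(1/4) = (16.00)^(1/4) = 2.000.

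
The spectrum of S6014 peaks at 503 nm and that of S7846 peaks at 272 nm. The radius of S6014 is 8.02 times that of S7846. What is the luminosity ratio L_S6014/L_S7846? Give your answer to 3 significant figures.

Wien's law gives T ∝ 1/λ_max, so T_S6014/T_S7846 = λ_S7846/λ_S6014 = 272/503 = 0.5408.
Then L ∝ R²T⁴ gives L_S6014/L_S7846 = (8.02)² × (0.5408)⁴ = 64.32 × 0.08551 = 5.500.

5.50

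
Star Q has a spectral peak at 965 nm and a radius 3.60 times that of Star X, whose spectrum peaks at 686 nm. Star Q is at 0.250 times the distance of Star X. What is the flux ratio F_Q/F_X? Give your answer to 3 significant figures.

53.0

Wien's law: T_Q/T_X = λ_X/λ_Q = 686/965 = 0.7109.
L_Q/L_X = (R_Q/R_X)²(T_Q/T_X)⁴ = (3.60)²(0.7109)⁴ = 3.310.
F_Q/F_X = (L_Q/L_X)/(d_Q/d_X)² = 3.310/(0.250)² = 52.96.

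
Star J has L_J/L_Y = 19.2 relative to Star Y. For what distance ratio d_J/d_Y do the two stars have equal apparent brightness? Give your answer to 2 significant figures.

4.4

Equal flux requires L_J/d_J² = L_Y/d_Y², so d_J/d_Y = √(L_J/L_Y)
= √(19.2) = 4.382.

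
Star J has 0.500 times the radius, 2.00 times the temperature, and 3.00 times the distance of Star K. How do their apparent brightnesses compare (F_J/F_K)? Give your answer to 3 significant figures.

L_J/L_K = (R_J/R_K)²(T_J/T_K)⁴ = (0.500)² × (2.00)⁴ = 4.000.
F_J/F_K = (L_J/L_K)/(d_J/d_K)² = 4.000 / (3.00)² = 0.4444.

0.444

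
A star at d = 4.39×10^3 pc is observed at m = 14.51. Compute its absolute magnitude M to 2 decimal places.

M = m − 5 log₁₀(d/10 pc) = 14.51 − 5 log₁₀(4.39×10^3/10)
  = 14.51 − 5 × 2.642 = 14.51 − 13.21 = 1.30.

1.30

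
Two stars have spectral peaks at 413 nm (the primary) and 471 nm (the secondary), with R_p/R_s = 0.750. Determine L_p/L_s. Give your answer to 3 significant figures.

0.951

Wien's law gives T ∝ 1/λ_max, so T_p/T_s = λ_s/λ_p = 471/413 = 1.140.
Then L ∝ R²T⁴ gives L_p/L_s = (0.750)² × (1.140)⁴ = 0.5625 × 1.692 = 0.9515.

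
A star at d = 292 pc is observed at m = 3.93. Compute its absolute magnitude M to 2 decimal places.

-3.40

M = m − 5 log₁₀(d/10 pc) = 3.93 − 5 log₁₀(292/10)
  = 3.93 − 5 × 1.465 = 3.93 − 7.33 = -3.40.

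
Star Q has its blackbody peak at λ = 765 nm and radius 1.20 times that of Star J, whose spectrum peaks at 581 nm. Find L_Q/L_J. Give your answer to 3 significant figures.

0.479

Wien's law gives T ∝ 1/λ_max, so T_Q/T_J = λ_J/λ_Q = 581/765 = 0.7595.
Then L ∝ R²T⁴ gives L_Q/L_J = (1.20)² × (0.7595)⁴ = 1.440 × 0.3327 = 0.4791.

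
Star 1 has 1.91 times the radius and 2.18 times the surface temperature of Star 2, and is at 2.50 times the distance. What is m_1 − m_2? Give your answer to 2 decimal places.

-2.80

L_1/L_2 = (1.91)²(2.18)⁴ = 82.39.
F_1/F_2 = (L_1/L_2)/(d_1/d_2)² = 82.39/6.250 = 13.18.
m_1 − m_2 = −2.5 log₁₀(13.18) = -2.80.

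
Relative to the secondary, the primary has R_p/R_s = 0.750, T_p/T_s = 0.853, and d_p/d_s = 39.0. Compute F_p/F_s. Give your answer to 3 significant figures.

L_p/L_s = (R_p/R_s)²(T_p/T_s)⁴ = (0.750)² × (0.853)⁴ = 0.2978.
F_p/F_s = (L_p/L_s)/(d_p/d_s)² = 0.2978 / (39.0)² = 1.958×10^-4.

1.96×10^-4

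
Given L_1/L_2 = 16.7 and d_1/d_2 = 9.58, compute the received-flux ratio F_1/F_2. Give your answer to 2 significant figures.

F = L/(4πd²), so F_1/F_2 = (L_1/L_2) / (d_1/d_2)²
= 16.7 / (9.58)² = 16.7 / 91.78 = 0.1820.

0.18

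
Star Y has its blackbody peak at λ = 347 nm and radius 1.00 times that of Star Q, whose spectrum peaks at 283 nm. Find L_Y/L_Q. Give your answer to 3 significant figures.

Wien's law gives T ∝ 1/λ_max, so T_Y/T_Q = λ_Q/λ_Y = 283/347 = 0.8156.
Then L ∝ R²T⁴ gives L_Y/L_Q = (1.00)² × (0.8156)⁴ = 1.000 × 0.4424 = 0.4424.

0.442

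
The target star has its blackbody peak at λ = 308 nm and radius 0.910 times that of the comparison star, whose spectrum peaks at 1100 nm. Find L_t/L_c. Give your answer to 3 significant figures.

Wien's law gives T ∝ 1/λ_max, so T_t/T_c = λ_c/λ_t = 1100/308 = 3.571.
Then L ∝ R²T⁴ gives L_t/L_c = (0.910)² × (3.571)⁴ = 0.8281 × 162.7 = 134.7.

135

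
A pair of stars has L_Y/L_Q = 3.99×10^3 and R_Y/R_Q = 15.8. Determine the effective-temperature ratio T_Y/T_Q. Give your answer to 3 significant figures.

L ∝ R²T⁴ gives T ∝ (L/R²)^(1/4), so
T_Y/T_Q = (3.99×10^3 / 15.8²)^(1/4) = (15.98)^(1/4) = 1.999.

2.00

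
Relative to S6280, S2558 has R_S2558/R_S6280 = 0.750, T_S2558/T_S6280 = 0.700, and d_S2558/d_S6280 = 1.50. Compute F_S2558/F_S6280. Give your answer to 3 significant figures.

L_S2558/L_S6280 = (R_S2558/R_S6280)²(T_S2558/T_S6280)⁴ = (0.750)² × (0.700)⁴ = 0.1351.
F_S2558/F_S6280 = (L_S2558/L_S6280)/(d_S2558/d_S6280)² = 0.1351 / (1.50)² = 0.06002.

0.0600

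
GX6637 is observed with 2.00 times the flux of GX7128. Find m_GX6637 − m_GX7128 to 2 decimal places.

m_GX6637 − m_GX7128 = −2.5 log₁₀(F_GX6637/F_GX7128) = −2.5 log₁₀(2.00) = −2.5 × (0.301) = -0.753.

-0.75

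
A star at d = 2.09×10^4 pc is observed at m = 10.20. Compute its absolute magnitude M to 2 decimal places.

M = m − 5 log₁₀(d/10 pc) = 10.20 − 5 log₁₀(2.09×10^4/10)
  = 10.20 − 5 × 3.320 = 10.20 − 16.60 = -6.40.

-6.40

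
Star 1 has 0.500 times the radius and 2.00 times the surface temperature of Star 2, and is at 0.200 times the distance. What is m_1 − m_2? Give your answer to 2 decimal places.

-5.00

L_1/L_2 = (0.500)²(2.00)⁴ = 4.000.
F_1/F_2 = (L_1/L_2)/(d_1/d_2)² = 4.000/0.04000 = 100.0.
m_1 − m_2 = −2.5 log₁₀(100.0) = -5.00.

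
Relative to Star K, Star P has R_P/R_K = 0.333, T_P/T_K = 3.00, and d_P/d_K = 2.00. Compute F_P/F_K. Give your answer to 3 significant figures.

L_P/L_K = (R_P/R_K)²(T_P/T_K)⁴ = (0.333)² × (3.00)⁴ = 8.982.
F_P/F_K = (L_P/L_K)/(d_P/d_K)² = 8.982 / (2.00)² = 2.246.

2.25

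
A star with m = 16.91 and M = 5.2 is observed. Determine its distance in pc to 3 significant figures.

2.20×10^3 pc

m − M = 5 log₁₀(d/10 pc)
16.91 − (5.2) = 11.71 = 5 log₁₀(d/10)
d = 10 × 10^(11.71/5) = 10 × 10^2.342 = 2198 pc.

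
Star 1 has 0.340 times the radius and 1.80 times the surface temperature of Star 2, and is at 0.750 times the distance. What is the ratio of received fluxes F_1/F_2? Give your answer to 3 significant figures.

2.16

L_1/L_2 = (R_1/R_2)²(T_1/T_2)⁴ = (0.340)² × (1.80)⁴ = 1.214.
F_1/F_2 = (L_1/L_2)/(d_1/d_2)² = 1.214 / (0.750)² = 2.157.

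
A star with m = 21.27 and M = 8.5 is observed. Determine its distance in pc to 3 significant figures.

m − M = 5 log₁₀(d/10 pc)
21.27 − (8.5) = 12.77 = 5 log₁₀(d/10)
d = 10 × 10^(12.77/5) = 10 × 10^2.554 = 3581 pc.

3.58×10^3 pc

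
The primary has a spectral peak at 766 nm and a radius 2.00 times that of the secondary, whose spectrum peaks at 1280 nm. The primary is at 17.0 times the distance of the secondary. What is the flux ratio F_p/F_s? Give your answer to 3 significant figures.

0.108

Wien's law: T_p/T_s = λ_s/λ_p = 1280/766 = 1.671.
L_p/L_s = (R_p/R_s)²(T_p/T_s)⁴ = (2.00)²(1.671)⁴ = 31.19.
F_p/F_s = (L_p/L_s)/(d_p/d_s)² = 31.19/(17.0)² = 0.1079.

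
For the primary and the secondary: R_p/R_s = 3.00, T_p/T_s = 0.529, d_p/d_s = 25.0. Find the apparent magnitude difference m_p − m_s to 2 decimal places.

7.37

L_p/L_s = (3.00)²(0.529)⁴ = 0.7048.
F_p/F_s = (L_p/L_s)/(d_p/d_s)² = 0.7048/625.0 = 0.001128.
m_p − m_s = −2.5 log₁₀(0.001128) = 7.37.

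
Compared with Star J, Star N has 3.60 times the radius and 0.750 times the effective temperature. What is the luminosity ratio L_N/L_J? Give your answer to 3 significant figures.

4.10

From the Stefan–Boltzmann law, L ∝ R²T⁴, so
L_N/L_J = (R_N/R_J)² (T_N/T_J)⁴ = (3.60)² × (0.750)⁴ = 12.96 × 0.3164 = 4.101.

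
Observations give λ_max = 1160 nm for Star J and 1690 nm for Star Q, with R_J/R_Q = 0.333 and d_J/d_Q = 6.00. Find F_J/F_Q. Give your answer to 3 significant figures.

Wien's law: T_J/T_Q = λ_Q/λ_J = 1690/1160 = 1.457.
L_J/L_Q = (R_J/R_Q)²(T_J/T_Q)⁴ = (0.333)²(1.457)⁴ = 0.4996.
F_J/F_Q = (L_J/L_Q)/(d_J/d_Q)² = 0.4996/(6.00)² = 0.01388.

0.0139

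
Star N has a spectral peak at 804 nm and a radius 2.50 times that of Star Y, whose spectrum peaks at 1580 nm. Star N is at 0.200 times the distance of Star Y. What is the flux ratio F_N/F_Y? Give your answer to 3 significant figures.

2.33×10^3

Wien's law: T_N/T_Y = λ_Y/λ_N = 1580/804 = 1.965.
L_N/L_Y = (R_N/R_Y)²(T_N/T_Y)⁴ = (2.50)²(1.965)⁴ = 93.21.
F_N/F_Y = (L_N/L_Y)/(d_N/d_Y)² = 93.21/(0.200)² = 2330.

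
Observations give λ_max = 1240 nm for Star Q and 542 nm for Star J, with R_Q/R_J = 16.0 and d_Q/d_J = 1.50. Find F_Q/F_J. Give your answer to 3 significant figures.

Wien's law: T_Q/T_J = λ_J/λ_Q = 542/1240 = 0.4371.
L_Q/L_J = (R_Q/R_J)²(T_Q/T_J)⁴ = (16.0)²(0.4371)⁴ = 9.344.
F_Q/F_J = (L_Q/L_J)/(d_Q/d_J)² = 9.344/(1.50)² = 4.153.

4.15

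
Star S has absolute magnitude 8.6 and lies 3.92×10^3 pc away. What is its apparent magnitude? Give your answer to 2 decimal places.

21.57

m = M + 5 log₁₀(d/10 pc) = 8.6 + 5 log₁₀(3.92×10^3/10)
  = 8.6 + 5 × 2.593 = 8.6 + 12.97 = 21.57.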